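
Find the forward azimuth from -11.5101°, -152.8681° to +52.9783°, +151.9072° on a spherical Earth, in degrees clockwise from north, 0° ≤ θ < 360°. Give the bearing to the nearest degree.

Δλ = 151.9072 − -152.8681 = 304.7753°; wrapped into (−180°, 180°]: -55.2247°.
θ = atan2( sin Δλ · cos φ₂ , cos φ₁ · sin φ₂ − sin φ₁ · cos φ₂ · cos Δλ )
  = atan2(-0.49458, 0.85088) = -30.167° → normalised to [0°, 360°): 329.833°.

330°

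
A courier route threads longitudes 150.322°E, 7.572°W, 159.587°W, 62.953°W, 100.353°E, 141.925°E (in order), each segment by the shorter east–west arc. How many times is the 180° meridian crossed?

0

Leg 1: +150.322° → -7.572°, shortest Δλ = -157.894° (west) — does not cross 180°.
Leg 2: -7.572° → -159.587°, shortest Δλ = -152.015° (west) — does not cross 180°.
Leg 3: -159.587° → -62.953°, shortest Δλ = 96.634° (east) — does not cross 180°.
Leg 4: -62.953° → +100.353°, shortest Δλ = 163.306° (east) — does not cross 180°.
Leg 5: +100.353° → +141.925°, shortest Δλ = 41.572° (east) — does not cross 180°.
Total crossings: 0.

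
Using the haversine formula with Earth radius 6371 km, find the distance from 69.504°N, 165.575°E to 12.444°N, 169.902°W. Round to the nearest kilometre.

6576 km

Δλ = -169.902 − 165.575 = -335.477°; wrapped into (−180°, 180°]: 24.523°.
Δφ = 12.444 − 69.504 = -57.060°.
a = sin²(Δφ/2) + cos φ₁ · cos φ₂ · sin²(Δλ/2) = 0.243541.
c = 2·atan2(√a, √(1−a)) = 1.03222 rad → d = 6371·c ≈ 6576.25 km.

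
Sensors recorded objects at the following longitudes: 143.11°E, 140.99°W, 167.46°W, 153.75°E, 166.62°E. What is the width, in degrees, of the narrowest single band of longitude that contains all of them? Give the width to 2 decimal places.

75.90°

Sort the longitudes: -167.46°, -140.99°, +143.11°, +153.75°, +166.62°.
Eastward gaps between consecutive values (wrapping around): 26.47°, 284.10°, 10.64°, 12.87°, 25.92°.
Largest gap = 284.10° ⇒ minimal covering band is its complement: 360° − 284.10° = 75.90°.
Band runs from +143.11° eastward to -140.99°, crossing the antimeridian.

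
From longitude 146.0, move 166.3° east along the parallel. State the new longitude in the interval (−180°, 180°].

Start at +146.0°; shift +166.3° → +312.3°.
+312.3° lies outside (−180°, 180°]; subtract 360° → -47.7°.

-47.7°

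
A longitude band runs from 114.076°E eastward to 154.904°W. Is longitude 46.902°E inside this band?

Band width going east from +114.076° to -154.904°: ((-154.904 − 114.076) mod 360) = 91.020°.
Offset of +46.902° east of the west edge: ((46.902 − 114.076) mod 360) = 292.826°.
292.826° > 91.020° ⇒ outside.

No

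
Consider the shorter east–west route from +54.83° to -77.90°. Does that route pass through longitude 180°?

Signed shortest Δλ = ((-77.90 − 54.83 + 180) mod 360) − 180 = -132.73°.
Going west by 132.73° from +54.83° reaches -77.90° without touching 180°.

No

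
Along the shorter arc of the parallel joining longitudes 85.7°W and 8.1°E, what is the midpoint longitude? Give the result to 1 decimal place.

38.8°W

Signed shortest Δλ from -85.7° to +8.1° is +93.8°.
Midpoint longitude = -85.7° + (+93.8°)/2 = -85.7° + 46.9° = -38.8°.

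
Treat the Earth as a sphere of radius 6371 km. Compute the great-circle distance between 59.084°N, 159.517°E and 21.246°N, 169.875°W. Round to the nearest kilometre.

4859 km

Δλ = -169.875 − 159.517 = -329.392°; wrapped into (−180°, 180°]: 30.608°.
Δφ = 21.246 − 59.084 = -37.838°.
a = sin²(Δφ/2) + cos φ₁ · cos φ₂ · sin²(Δλ/2) = 0.138485.
c = 2·atan2(√a, √(1−a)) = 0.76262 rad → d = 6371·c ≈ 4858.65 km.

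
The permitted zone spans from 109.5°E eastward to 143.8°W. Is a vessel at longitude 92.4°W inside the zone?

No

Band width going east from +109.5° to -143.8°: ((-143.8 − 109.5) mod 360) = 106.7°.
Offset of -92.4° east of the west edge: ((-92.4 − 109.5) mod 360) = 158.1°.
158.1° > 106.7° ⇒ outside.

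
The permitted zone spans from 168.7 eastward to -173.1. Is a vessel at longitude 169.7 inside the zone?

Band width going east from +168.7° to -173.1°: ((-173.1 − 168.7) mod 360) = 18.2°.
Offset of +169.7° east of the west edge: ((169.7 − 168.7) mod 360) = 1.0°.
1.0° ≤ 18.2° ⇒ inside.

Yes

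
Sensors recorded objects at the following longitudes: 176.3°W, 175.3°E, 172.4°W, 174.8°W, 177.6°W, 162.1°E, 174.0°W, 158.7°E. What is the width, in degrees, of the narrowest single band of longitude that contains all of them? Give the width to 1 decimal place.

Sort the longitudes: -177.6°, -176.3°, -174.8°, -174.0°, -172.4°, +158.7°, +162.1°, +175.3°.
Eastward gaps between consecutive values (wrapping around): 1.3°, 1.5°, 0.8°, 1.6°, 331.1°, 3.4°, 13.2°, 7.1°.
Largest gap = 331.1° ⇒ minimal covering band is its complement: 360° − 331.1° = 28.9°.
Band runs from +158.7° eastward to -172.4°, crossing the antimeridian.

28.9°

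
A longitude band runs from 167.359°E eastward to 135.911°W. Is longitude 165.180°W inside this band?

Band width going east from +167.359° to -135.911°: ((-135.911 − 167.359) mod 360) = 56.730°.
Offset of -165.180° east of the west edge: ((-165.180 − 167.359) mod 360) = 27.461°.
27.461° ≤ 56.730° ⇒ inside.

Yes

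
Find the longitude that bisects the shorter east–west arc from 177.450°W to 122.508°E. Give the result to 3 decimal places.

152.529°E

Signed shortest Δλ from -177.450° to +122.508° is -60.042°.
Midpoint longitude = -177.450° + (-60.042°)/2 = -177.450° − 30.021° = -207.471°.
Normalise into (−180°, 180°]: +152.529°.
(The naïve average (-177.450 + +122.508)/2 = -27.471° is on the wrong side of the globe.)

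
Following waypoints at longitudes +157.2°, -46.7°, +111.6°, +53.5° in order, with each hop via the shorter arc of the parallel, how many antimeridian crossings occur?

1

Leg 1: +157.2° → -46.7°, shortest Δλ = 156.1° (east) — crosses 180°.
Leg 2: -46.7° → +111.6°, shortest Δλ = 158.3° (east) — does not cross 180°.
Leg 3: +111.6° → +53.5°, shortest Δλ = -58.1° (west) — does not cross 180°.
Total crossings: 1.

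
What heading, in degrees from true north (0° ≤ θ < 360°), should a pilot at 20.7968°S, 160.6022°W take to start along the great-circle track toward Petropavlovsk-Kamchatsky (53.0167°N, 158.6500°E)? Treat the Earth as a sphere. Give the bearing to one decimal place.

336.6°

Δλ = 158.6500 − -160.6022 = 319.2522°; wrapped into (−180°, 180°]: -40.7478°.
θ = atan2( sin Δλ · cos φ₂ , cos φ₁ · sin φ₂ − sin φ₁ · cos φ₂ · cos Δλ )
  = atan2(-0.39267, 0.90858) = -23.373° → normalised to [0°, 360°): 336.627°.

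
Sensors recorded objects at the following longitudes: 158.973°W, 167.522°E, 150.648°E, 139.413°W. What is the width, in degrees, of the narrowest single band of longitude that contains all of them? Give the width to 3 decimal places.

Sort the longitudes: -158.973°, -139.413°, +150.648°, +167.522°.
Eastward gaps between consecutive values (wrapping around): 19.560°, 290.061°, 16.874°, 33.505°.
Largest gap = 290.061° ⇒ minimal covering band is its complement: 360° − 290.061° = 69.939°.
Band runs from +150.648° eastward to -139.413°, crossing the antimeridian.

69.939°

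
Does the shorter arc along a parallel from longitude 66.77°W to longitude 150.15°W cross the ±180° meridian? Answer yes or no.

Signed shortest Δλ = ((-150.15 − -66.77 + 180) mod 360) − 180 = -83.38°.
Going west by 83.38° from -66.77° reaches -150.15° without touching 180°.

No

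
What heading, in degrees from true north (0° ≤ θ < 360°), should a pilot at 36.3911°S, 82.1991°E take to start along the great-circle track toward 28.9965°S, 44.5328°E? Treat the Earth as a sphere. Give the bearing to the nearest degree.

272°

Δλ = 44.5328 − 82.1991 = -37.6663°.
θ = atan2( sin Δλ · cos φ₂ , cos φ₁ · sin φ₂ − sin φ₁ · cos φ₂ · cos Δλ )
  = atan2(-0.53446, 0.02055) = -87.798° → normalised to [0°, 360°): 272.202°.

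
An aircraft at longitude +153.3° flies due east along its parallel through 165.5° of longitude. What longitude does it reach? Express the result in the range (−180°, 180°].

-41.2°

Start at +153.3°; shift +165.5° → +318.8°.
+318.8° lies outside (−180°, 180°]; subtract 360° → -41.2°.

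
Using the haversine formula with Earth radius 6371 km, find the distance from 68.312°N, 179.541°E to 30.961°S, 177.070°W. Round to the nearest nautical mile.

Δλ = -177.070 − 179.541 = -356.611°; wrapped into (−180°, 180°]: 3.389°.
Δφ = -30.961 − 68.312 = -99.273°.
a = sin²(Δφ/2) + cos φ₁ · cos φ₂ · sin²(Δλ/2) = 0.580846.
c = 2·atan2(√a, √(1−a)) = 1.73320 rad → d = 6371·c ≈ 11042.23 km ≈ 5962.33 nmi.

5962 nmi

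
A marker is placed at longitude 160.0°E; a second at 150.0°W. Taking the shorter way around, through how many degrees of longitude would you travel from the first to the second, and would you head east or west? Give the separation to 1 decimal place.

Raw difference: -150.0 − 160.0 = -310.0°.
Normalise into (−180°, 180°]: -310.0° + 360° = 50.0°.
Positive ⇒ the second point lies to the east; separation 50.0°.

50.0° east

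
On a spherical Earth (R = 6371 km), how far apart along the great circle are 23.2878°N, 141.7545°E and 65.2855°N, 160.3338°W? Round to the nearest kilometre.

Δλ = -160.3338 − 141.7545 = -302.0883°; wrapped into (−180°, 180°]: 57.9117°.
Δφ = 65.2855 − 23.2878 = 41.9977°.
a = sin²(Δφ/2) + cos φ₁ · cos φ₂ · sin²(Δλ/2) = 0.218427.
c = 2·atan2(√a, √(1−a)) = 0.97261 rad → d = 6371·c ≈ 6196.49 km.

6196 km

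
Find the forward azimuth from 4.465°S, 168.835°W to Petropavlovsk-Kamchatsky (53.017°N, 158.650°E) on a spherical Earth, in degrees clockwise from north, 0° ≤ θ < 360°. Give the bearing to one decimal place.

338.9°

Δλ = 158.650 − -168.835 = 327.485°; wrapped into (−180°, 180°]: -32.515°.
θ = atan2( sin Δλ · cos φ₂ , cos φ₁ · sin φ₂ − sin φ₁ · cos φ₂ · cos Δλ )
  = atan2(-0.32336, 0.83588) = -21.149° → normalised to [0°, 360°): 338.851°.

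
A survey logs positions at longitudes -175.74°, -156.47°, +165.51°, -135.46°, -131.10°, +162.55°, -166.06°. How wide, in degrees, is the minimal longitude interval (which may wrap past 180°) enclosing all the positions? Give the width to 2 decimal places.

66.35°

Sort the longitudes: -175.74°, -166.06°, -156.47°, -135.46°, -131.10°, +162.55°, +165.51°.
Eastward gaps between consecutive values (wrapping around): 9.68°, 9.59°, 21.01°, 4.36°, 293.65°, 2.96°, 18.75°.
Largest gap = 293.65° ⇒ minimal covering band is its complement: 360° − 293.65° = 66.35°.
Band runs from +162.55° eastward to -131.10°, crossing the antimeridian.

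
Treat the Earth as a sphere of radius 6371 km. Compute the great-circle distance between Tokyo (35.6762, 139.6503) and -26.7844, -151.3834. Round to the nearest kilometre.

Δλ = -151.3834 − 139.6503 = -291.0337°; wrapped into (−180°, 180°]: 68.9663°.
Δφ = -26.7844 − 35.6762 = -62.4606°.
a = sin²(Δφ/2) + cos φ₁ · cos φ₂ · sin²(Δλ/2) = 0.501268.
c = 2·atan2(√a, √(1−a)) = 1.57333 rad → d = 6371·c ≈ 10023.70 km.

10024 km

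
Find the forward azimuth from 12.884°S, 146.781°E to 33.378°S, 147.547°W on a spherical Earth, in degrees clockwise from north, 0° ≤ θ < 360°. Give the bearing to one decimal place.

121.1°

Δλ = -147.547 − 146.781 = -294.328°; wrapped into (−180°, 180°]: 65.672°.
θ = atan2( sin Δλ · cos φ₂ , cos φ₁ · sin φ₂ − sin φ₁ · cos φ₂ · cos Δλ )
  = atan2(0.76091, -0.45960) = 121.133° → normalised to [0°, 360°): 121.133°.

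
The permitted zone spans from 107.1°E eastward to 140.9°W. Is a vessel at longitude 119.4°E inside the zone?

Band width going east from +107.1° to -140.9°: ((-140.9 − 107.1) mod 360) = 112.0°.
Offset of +119.4° east of the west edge: ((119.4 − 107.1) mod 360) = 12.3°.
12.3° ≤ 112.0° ⇒ inside.

Yes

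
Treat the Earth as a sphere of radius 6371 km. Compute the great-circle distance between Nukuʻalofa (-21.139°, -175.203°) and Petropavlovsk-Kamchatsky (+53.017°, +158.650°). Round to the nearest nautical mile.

4656 nmi

Δλ = 158.650 − -175.203 = 333.853°; wrapped into (−180°, 180°]: -26.147°.
Δφ = 53.017 − -21.139 = 74.156°.
a = sin²(Δφ/2) + cos φ₁ · cos φ₂ · sin²(Δλ/2) = 0.392200.
c = 2·atan2(√a, √(1−a)) = 1.35349 rad → d = 6371·c ≈ 8623.09 km ≈ 4656.09 nmi.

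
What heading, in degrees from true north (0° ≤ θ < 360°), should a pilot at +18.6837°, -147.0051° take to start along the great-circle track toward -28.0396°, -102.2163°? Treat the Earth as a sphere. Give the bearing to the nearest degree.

Δλ = -102.2163 − -147.0051 = 44.7888°.
θ = atan2( sin Δλ · cos φ₂ , cos φ₁ · sin φ₂ − sin φ₁ · cos φ₂ · cos Δλ )
  = atan2(0.62180, -0.64597) = 136.092° → normalised to [0°, 360°): 136.092°.

136°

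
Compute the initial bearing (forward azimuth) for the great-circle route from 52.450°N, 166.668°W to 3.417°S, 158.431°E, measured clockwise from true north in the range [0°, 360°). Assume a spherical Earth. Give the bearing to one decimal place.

219.8°

Δλ = 158.431 − -166.668 = 325.099°; wrapped into (−180°, 180°]: -34.901°.
θ = atan2( sin Δλ · cos φ₂ , cos φ₁ · sin φ₂ − sin φ₁ · cos φ₂ · cos Δλ )
  = atan2(-0.57114, -0.68540) = -140.195° → normalised to [0°, 360°): 219.805°.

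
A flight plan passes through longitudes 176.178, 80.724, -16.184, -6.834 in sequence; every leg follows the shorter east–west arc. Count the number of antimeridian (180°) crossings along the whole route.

Leg 1: +176.178° → +80.724°, shortest Δλ = -95.454° (west) — does not cross 180°.
Leg 2: +80.724° → -16.184°, shortest Δλ = -96.908° (west) — does not cross 180°.
Leg 3: -16.184° → -6.834°, shortest Δλ = 9.35° (east) — does not cross 180°.
Total crossings: 0.

0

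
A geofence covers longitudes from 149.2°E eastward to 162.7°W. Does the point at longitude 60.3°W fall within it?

Band width going east from +149.2° to -162.7°: ((-162.7 − 149.2) mod 360) = 48.1°.
Offset of -60.3° east of the west edge: ((-60.3 − 149.2) mod 360) = 150.5°.
150.5° > 48.1° ⇒ outside.

No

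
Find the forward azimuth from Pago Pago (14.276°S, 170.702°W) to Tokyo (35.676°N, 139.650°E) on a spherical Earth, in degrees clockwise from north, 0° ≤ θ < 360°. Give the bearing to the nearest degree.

Δλ = 139.650 − -170.702 = 310.352°; wrapped into (−180°, 180°]: -49.648°.
θ = atan2( sin Δλ · cos φ₂ , cos φ₁ · sin φ₂ − sin φ₁ · cos φ₂ · cos Δλ )
  = atan2(-0.61906, 0.69489) = -41.697° → normalised to [0°, 360°): 318.303°.

318°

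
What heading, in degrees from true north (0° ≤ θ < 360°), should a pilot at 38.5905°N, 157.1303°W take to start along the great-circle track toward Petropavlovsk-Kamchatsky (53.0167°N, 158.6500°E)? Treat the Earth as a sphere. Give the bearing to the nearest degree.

Δλ = 158.6500 − -157.1303 = 315.7803°; wrapped into (−180°, 180°]: -44.2197°.
θ = atan2( sin Δλ · cos φ₂ , cos φ₁ · sin φ₂ − sin φ₁ · cos φ₂ · cos Δλ )
  = atan2(-0.41955, 0.35545) = -49.728° → normalised to [0°, 360°): 310.272°.

310°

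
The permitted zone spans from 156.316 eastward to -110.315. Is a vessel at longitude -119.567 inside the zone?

Band width going east from +156.316° to -110.315°: ((-110.315 − 156.316) mod 360) = 93.369°.
Offset of -119.567° east of the west edge: ((-119.567 − 156.316) mod 360) = 84.117°.
84.117° ≤ 93.369° ⇒ inside.

Yes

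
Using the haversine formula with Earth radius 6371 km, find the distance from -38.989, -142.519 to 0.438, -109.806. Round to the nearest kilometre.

5507 km

Δλ = -109.806 − -142.519 = 32.713°.
Δφ = 0.438 − -38.989 = 39.427°.
a = sin²(Δφ/2) + cos φ₁ · cos φ₂ · sin²(Δλ/2) = 0.175423.
c = 2·atan2(√a, √(1−a)) = 0.86432 rad → d = 6371·c ≈ 5506.61 km.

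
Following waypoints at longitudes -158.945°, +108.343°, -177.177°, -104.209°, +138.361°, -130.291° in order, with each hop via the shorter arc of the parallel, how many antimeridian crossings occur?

Leg 1: -158.945° → +108.343°, shortest Δλ = -92.712° (west) — crosses 180°.
Leg 2: +108.343° → -177.177°, shortest Δλ = 74.48° (east) — crosses 180°.
Leg 3: -177.177° → -104.209°, shortest Δλ = 72.968° (east) — does not cross 180°.
Leg 4: -104.209° → +138.361°, shortest Δλ = -117.43° (west) — crosses 180°.
Leg 5: +138.361° → -130.291°, shortest Δλ = 91.348° (east) — crosses 180°.
Total crossings: 4.

4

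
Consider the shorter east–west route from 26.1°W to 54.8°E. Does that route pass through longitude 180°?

Signed shortest Δλ = ((54.8 − -26.1 + 180) mod 360) − 180 = 80.9°.
Going east by 80.9° from -26.1° reaches +54.8° without touching 180°.

No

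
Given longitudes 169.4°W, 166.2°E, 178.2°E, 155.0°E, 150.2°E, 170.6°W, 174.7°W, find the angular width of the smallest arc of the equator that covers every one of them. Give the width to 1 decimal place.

Sort the longitudes: -174.7°, -170.6°, -169.4°, +150.2°, +155.0°, +166.2°, +178.2°.
Eastward gaps between consecutive values (wrapping around): 4.1°, 1.2°, 319.6°, 4.8°, 11.2°, 12.0°, 7.1°.
Largest gap = 319.6° ⇒ minimal covering band is its complement: 360° − 319.6° = 40.4°.
Band runs from +150.2° eastward to -169.4°, crossing the antimeridian.

40.4°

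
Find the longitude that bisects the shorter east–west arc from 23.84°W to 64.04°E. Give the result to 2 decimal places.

Signed shortest Δλ from -23.84° to +64.04° is +87.88°.
Midpoint longitude = -23.84° + (+87.88°)/2 = -23.84° + 43.94° = +20.10°.

20.10°E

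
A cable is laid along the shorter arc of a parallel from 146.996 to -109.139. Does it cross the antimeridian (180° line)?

Yes

Naïve |-109.139 − 146.996| = 256.135° > 180°, so the shorter arc goes the other way round — across 180°.
Signed shortest Δλ = ((-109.139 − 146.996 + 180) mod 360) − 180 = 103.865°.
Going east by 103.865° from +146.996° passes through 180° before reaching -109.139°.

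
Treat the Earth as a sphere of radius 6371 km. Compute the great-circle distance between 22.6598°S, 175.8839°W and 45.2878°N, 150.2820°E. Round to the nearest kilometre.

8295 km

Δλ = 150.2820 − -175.8839 = 326.1659°; wrapped into (−180°, 180°]: -33.8341°.
Δφ = 45.2878 − -22.6598 = 67.9476°.
a = sin²(Δφ/2) + cos φ₁ · cos φ₂ · sin²(Δλ/2) = 0.367246.
c = 2·atan2(√a, √(1−a)) = 1.30207 rad → d = 6371·c ≈ 8295.46 km.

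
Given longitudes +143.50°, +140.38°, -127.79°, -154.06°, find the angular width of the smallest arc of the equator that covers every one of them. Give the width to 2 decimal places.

91.83°

Sort the longitudes: -154.06°, -127.79°, +140.38°, +143.50°.
Eastward gaps between consecutive values (wrapping around): 26.27°, 268.17°, 3.12°, 62.44°.
Largest gap = 268.17° ⇒ minimal covering band is its complement: 360° − 268.17° = 91.83°.
Band runs from +140.38° eastward to -127.79°, crossing the antimeridian.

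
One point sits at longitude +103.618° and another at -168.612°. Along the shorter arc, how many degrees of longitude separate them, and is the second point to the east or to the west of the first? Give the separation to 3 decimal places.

87.770° east

Raw difference: -168.612 − 103.618 = -272.23°.
Normalise into (−180°, 180°]: -272.23° + 360° = 87.77°.
Positive ⇒ the second point lies to the east; separation 87.770°.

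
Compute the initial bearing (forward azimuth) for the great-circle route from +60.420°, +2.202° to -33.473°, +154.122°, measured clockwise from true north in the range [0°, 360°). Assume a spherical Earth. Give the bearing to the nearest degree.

47°

Δλ = 154.122 − 2.202 = 151.920°.
θ = atan2( sin Δλ · cos φ₂ , cos φ₁ · sin φ₂ − sin φ₁ · cos φ₂ · cos Δλ )
  = atan2(0.39264, 0.36778) = 46.872° → normalised to [0°, 360°): 46.872°.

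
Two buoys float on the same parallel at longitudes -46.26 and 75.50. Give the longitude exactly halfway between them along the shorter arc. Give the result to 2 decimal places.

+14.62°

Signed shortest Δλ from -46.26° to +75.50° is +121.76°.
Midpoint longitude = -46.26° + (+121.76°)/2 = -46.26° + 60.88° = +14.62°.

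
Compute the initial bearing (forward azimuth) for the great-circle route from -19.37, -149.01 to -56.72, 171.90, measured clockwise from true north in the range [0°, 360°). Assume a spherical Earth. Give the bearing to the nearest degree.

208°

Δλ = 171.90 − -149.01 = 320.91°; wrapped into (−180°, 180°]: -39.09°.
θ = atan2( sin Δλ · cos φ₂ , cos φ₁ · sin φ₂ − sin φ₁ · cos φ₂ · cos Δλ )
  = atan2(-0.34600, -0.64742) = -151.879° → normalised to [0°, 360°): 208.121°.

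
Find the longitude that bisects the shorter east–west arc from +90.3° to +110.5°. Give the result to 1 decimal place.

+100.4°

Signed shortest Δλ from +90.3° to +110.5° is +20.2°.
Midpoint longitude = +90.3° + (+20.2°)/2 = +90.3° + 10.1° = +100.4°.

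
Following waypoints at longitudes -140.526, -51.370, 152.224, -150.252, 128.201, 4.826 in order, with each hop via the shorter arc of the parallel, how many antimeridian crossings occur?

Leg 1: -140.526° → -51.370°, shortest Δλ = 89.156° (east) — does not cross 180°.
Leg 2: -51.370° → +152.224°, shortest Δλ = -156.406° (west) — crosses 180°.
Leg 3: +152.224° → -150.252°, shortest Δλ = 57.524° (east) — crosses 180°.
Leg 4: -150.252° → +128.201°, shortest Δλ = -81.547° (west) — crosses 180°.
Leg 5: +128.201° → +4.826°, shortest Δλ = -123.375° (west) — does not cross 180°.
Total crossings: 3.

3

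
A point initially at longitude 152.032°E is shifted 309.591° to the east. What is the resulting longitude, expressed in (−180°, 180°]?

Start at +152.032°; shift +309.591° → +461.623°.
+461.623° lies outside (−180°, 180°]; subtract 360° → +101.623°.

101.623°E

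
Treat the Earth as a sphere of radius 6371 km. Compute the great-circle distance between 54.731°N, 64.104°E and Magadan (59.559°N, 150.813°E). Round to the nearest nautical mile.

2635 nmi

Δλ = 150.813 − 64.104 = 86.709°.
Δφ = 59.559 − 54.731 = 4.828°.
a = sin²(Δφ/2) + cos φ₁ · cos φ₂ · sin²(Δλ/2) = 0.139651.
c = 2·atan2(√a, √(1−a)) = 0.76599 rad → d = 6371·c ≈ 4880.11 km ≈ 2635.05 nmi.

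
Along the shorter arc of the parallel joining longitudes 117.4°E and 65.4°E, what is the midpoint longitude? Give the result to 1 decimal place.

Signed shortest Δλ from +117.4° to +65.4° is -52.0°.
Midpoint longitude = +117.4° + (-52.0°)/2 = +117.4° − 26.0° = +91.4°.

91.4°E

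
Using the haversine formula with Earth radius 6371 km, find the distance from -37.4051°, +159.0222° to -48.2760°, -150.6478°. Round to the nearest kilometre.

Δλ = -150.6478 − 159.0222 = -309.6700°; wrapped into (−180°, 180°]: 50.3300°.
Δφ = -48.2760 − -37.4051 = -10.8709°.
a = sin²(Δφ/2) + cos φ₁ · cos φ₂ · sin²(Δλ/2) = 0.104568.
c = 2·atan2(√a, √(1−a)) = 0.65858 rad → d = 6371·c ≈ 4195.78 km.

4196 km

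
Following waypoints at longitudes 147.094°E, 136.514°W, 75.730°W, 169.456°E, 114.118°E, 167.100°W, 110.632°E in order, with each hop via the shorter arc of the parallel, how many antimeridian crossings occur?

4

Leg 1: +147.094° → -136.514°, shortest Δλ = 76.392° (east) — crosses 180°.
Leg 2: -136.514° → -75.730°, shortest Δλ = 60.784° (east) — does not cross 180°.
Leg 3: -75.730° → +169.456°, shortest Δλ = -114.814° (west) — crosses 180°.
Leg 4: +169.456° → +114.118°, shortest Δλ = -55.338° (west) — does not cross 180°.
Leg 5: +114.118° → -167.100°, shortest Δλ = 78.782° (east) — crosses 180°.
Leg 6: -167.100° → +110.632°, shortest Δλ = -82.268° (west) — crosses 180°.
Total crossings: 4.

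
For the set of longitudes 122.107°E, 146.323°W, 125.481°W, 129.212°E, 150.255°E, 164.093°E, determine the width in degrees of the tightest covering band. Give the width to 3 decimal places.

112.412°

Sort the longitudes: -146.323°, -125.481°, +122.107°, +129.212°, +150.255°, +164.093°.
Eastward gaps between consecutive values (wrapping around): 20.842°, 247.588°, 7.105°, 21.043°, 13.838°, 49.584°.
Largest gap = 247.588° ⇒ minimal covering band is its complement: 360° − 247.588° = 112.412°.
Band runs from +122.107° eastward to -125.481°, crossing the antimeridian.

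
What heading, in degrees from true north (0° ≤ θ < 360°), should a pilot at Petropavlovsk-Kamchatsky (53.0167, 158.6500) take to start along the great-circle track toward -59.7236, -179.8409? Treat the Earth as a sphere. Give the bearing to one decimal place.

Δλ = -179.8409 − 158.6500 = -338.4909°; wrapped into (−180°, 180°]: 21.5091°.
θ = atan2( sin Δλ · cos φ₂ , cos φ₁ · sin φ₂ − sin φ₁ · cos φ₂ · cos Δλ )
  = atan2(0.18485, -0.89422) = 168.320° → normalised to [0°, 360°): 168.320°.

168.3°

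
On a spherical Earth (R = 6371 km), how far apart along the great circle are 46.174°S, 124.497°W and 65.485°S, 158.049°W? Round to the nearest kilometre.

Δλ = -158.049 − -124.497 = -33.552°.
Δφ = -65.485 − -46.174 = -19.311°.
a = sin²(Δφ/2) + cos φ₁ · cos φ₂ · sin²(Δλ/2) = 0.052068.
c = 2·atan2(√a, √(1−a)) = 0.46042 rad → d = 6371·c ≈ 2933.36 km.

2933 km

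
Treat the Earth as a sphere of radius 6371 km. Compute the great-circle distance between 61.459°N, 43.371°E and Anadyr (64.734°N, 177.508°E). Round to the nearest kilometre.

5479 km

Δλ = 177.508 − 43.371 = 134.137°.
Δφ = 64.734 − 61.459 = 3.275°.
a = sin²(Δφ/2) + cos φ₁ · cos φ₂ · sin²(Δλ/2) = 0.173788.
c = 2·atan2(√a, √(1−a)) = 0.86002 rad → d = 6371·c ≈ 5479.16 km.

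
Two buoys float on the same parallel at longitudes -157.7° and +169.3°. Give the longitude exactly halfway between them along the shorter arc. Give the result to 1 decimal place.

Signed shortest Δλ from -157.7° to +169.3° is -33.0°.
Midpoint longitude = -157.7° + (-33.0°)/2 = -157.7° − 16.5° = -174.2°.
(The naïve average (-157.7 + +169.3)/2 = 5.8° is on the wrong side of the globe.)

-174.2°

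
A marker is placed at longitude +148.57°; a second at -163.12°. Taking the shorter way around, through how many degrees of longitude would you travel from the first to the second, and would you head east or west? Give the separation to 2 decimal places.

48.31° east

Raw difference: -163.12 − 148.57 = -311.69°.
Normalise into (−180°, 180°]: -311.69° + 360° = 48.31°.
Positive ⇒ the second point lies to the east; separation 48.31°.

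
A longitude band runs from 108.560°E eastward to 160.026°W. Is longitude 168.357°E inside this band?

Yes

Band width going east from +108.560° to -160.026°: ((-160.026 − 108.560) mod 360) = 91.414°.
Offset of +168.357° east of the west edge: ((168.357 − 108.560) mod 360) = 59.797°.
59.797° ≤ 91.414° ⇒ inside.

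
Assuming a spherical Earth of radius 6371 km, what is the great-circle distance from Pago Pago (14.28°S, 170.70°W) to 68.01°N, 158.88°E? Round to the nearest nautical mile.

Δλ = 158.88 − -170.70 = 329.58°; wrapped into (−180°, 180°]: -30.42°.
Δφ = 68.01 − -14.28 = 82.29°.
a = sin²(Δφ/2) + cos φ₁ · cos φ₂ · sin²(Δλ/2) = 0.457898.
c = 2·atan2(√a, √(1−a)) = 1.48649 rad → d = 6371·c ≈ 9470.44 km ≈ 5113.63 nmi.

5114 nmi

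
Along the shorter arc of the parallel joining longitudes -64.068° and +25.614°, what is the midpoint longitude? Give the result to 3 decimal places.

-19.227°

Signed shortest Δλ from -64.068° to +25.614° is +89.682°.
Midpoint longitude = -64.068° + (+89.682°)/2 = -64.068° + 44.841° = -19.227°.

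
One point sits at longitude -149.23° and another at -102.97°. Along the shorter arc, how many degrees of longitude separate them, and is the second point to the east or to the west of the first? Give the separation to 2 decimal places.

Raw difference: -102.97 − -149.23 = 46.26°.
Normalise into (−180°, 180°]: 46.26° stays 46.26°.
Positive ⇒ the second point lies to the east; separation 46.26°.

46.26° east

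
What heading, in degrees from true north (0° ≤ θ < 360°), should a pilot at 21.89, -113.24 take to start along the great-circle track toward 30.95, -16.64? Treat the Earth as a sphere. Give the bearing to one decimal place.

58.9°

Δλ = -16.64 − -113.24 = 96.60°.
θ = atan2( sin Δλ · cos φ₂ , cos φ₁ · sin φ₂ − sin φ₁ · cos φ₂ · cos Δλ )
  = atan2(0.85193, 0.51396) = 58.898° → normalised to [0°, 360°): 58.898°.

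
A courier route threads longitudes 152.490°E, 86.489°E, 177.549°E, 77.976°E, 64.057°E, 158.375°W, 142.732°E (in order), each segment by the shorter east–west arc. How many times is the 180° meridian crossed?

2

Leg 1: +152.490° → +86.489°, shortest Δλ = -66.001° (west) — does not cross 180°.
Leg 2: +86.489° → +177.549°, shortest Δλ = 91.06° (east) — does not cross 180°.
Leg 3: +177.549° → +77.976°, shortest Δλ = -99.573° (west) — does not cross 180°.
Leg 4: +77.976° → +64.057°, shortest Δλ = -13.919° (west) — does not cross 180°.
Leg 5: +64.057° → -158.375°, shortest Δλ = 137.568° (east) — crosses 180°.
Leg 6: -158.375° → +142.732°, shortest Δλ = -58.893° (west) — crosses 180°.
Total crossings: 2.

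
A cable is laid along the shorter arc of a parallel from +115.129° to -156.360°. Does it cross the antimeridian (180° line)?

Yes

Naïve |-156.360 − 115.129| = 271.489° > 180°, so the shorter arc goes the other way round — across 180°.
Signed shortest Δλ = ((-156.360 − 115.129 + 180) mod 360) − 180 = 88.511°.
Going east by 88.511° from +115.129° passes through 180° before reaching -156.360°.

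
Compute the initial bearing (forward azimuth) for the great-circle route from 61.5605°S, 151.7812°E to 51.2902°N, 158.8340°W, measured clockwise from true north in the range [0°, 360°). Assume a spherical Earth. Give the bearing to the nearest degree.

Δλ = -158.8340 − 151.7812 = -310.6152°; wrapped into (−180°, 180°]: 49.3848°.
θ = atan2( sin Δλ · cos φ₂ , cos φ₁ · sin φ₂ − sin φ₁ · cos φ₂ · cos Δλ )
  = atan2(0.47472, 0.72959) = 33.051° → normalised to [0°, 360°): 33.051°.

33°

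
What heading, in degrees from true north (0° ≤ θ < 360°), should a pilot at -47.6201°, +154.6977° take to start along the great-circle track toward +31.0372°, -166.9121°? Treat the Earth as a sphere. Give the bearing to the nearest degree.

Δλ = -166.9121 − 154.6977 = -321.6098°; wrapped into (−180°, 180°]: 38.3902°.
θ = atan2( sin Δλ · cos φ₂ , cos φ₁ · sin φ₂ − sin φ₁ · cos φ₂ · cos Δλ )
  = atan2(0.53210, 0.84363) = 32.241° → normalised to [0°, 360°): 32.241°.

32°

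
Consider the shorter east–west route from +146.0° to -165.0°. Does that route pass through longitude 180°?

Naïve |-165.0 − 146.0| = 311.0° > 180°, so the shorter arc goes the other way round — across 180°.
Signed shortest Δλ = ((-165.0 − 146.0 + 180) mod 360) − 180 = 49.0°.
Going east by 49.0° from +146.0° passes through 180° before reaching -165.0°.

Yes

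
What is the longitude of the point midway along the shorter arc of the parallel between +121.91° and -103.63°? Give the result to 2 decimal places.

Signed shortest Δλ from +121.91° to -103.63° is +134.46°.
Midpoint longitude = +121.91° + (+134.46°)/2 = +121.91° + 67.23° = +189.14°.
Normalise into (−180°, 180°]: -170.86°.
(The naïve average (+121.91 + -103.63)/2 = 9.14° is on the wrong side of the globe.)

-170.86°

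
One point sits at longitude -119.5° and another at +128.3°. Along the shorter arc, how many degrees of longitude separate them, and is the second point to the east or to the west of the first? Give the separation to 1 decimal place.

112.2° west

Raw difference: 128.3 − -119.5 = 247.8°.
Normalise into (−180°, 180°]: 247.8° − 360° = -112.2°.
Negative ⇒ the second point lies to the west; separation 112.2°.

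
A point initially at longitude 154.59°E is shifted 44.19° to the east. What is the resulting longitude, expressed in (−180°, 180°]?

161.22°W

Start at +154.59°; shift +44.19° → +198.78°.
+198.78° lies outside (−180°, 180°]; subtract 360° → -161.22°.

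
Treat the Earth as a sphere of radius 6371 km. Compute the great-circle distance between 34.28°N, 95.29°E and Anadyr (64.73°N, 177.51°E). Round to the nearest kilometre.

6243 km

Δλ = 177.51 − 95.29 = 82.22°.
Δφ = 64.73 − 34.28 = 30.45°.
a = sin²(Δφ/2) + cos φ₁ · cos φ₂ · sin²(Δλ/2) = 0.221456.
c = 2·atan2(√a, √(1−a)) = 0.97992 rad → d = 6371·c ≈ 6243.07 km.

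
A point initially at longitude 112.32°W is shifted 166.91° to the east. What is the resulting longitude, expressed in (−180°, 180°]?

Start at -112.32°; shift +166.91° → +54.59°.
+54.59° already lies in (−180°, 180°].

54.59°E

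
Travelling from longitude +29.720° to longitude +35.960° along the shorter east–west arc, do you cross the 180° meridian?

No

Signed shortest Δλ = ((35.960 − 29.720 + 180) mod 360) − 180 = 6.24°.
Going east by 6.24° from +29.720° reaches +35.960° without touching 180°.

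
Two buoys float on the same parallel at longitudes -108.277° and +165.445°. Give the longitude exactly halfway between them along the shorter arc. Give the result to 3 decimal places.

-151.416°

Signed shortest Δλ from -108.277° to +165.445° is -86.278°.
Midpoint longitude = -108.277° + (-86.278°)/2 = -108.277° − 43.139° = -151.416°.
(The naïve average (-108.277 + +165.445)/2 = 28.584° is on the wrong side of the globe.)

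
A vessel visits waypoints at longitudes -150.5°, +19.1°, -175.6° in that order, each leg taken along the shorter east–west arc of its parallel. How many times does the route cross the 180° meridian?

Leg 1: -150.5° → +19.1°, shortest Δλ = 169.6° (east) — does not cross 180°.
Leg 2: +19.1° → -175.6°, shortest Δλ = 165.3° (east) — crosses 180°.
Total crossings: 1.

1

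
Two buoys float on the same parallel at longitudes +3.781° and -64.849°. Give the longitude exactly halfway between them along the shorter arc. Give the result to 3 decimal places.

-30.534°

Signed shortest Δλ from +3.781° to -64.849° is -68.630°.
Midpoint longitude = +3.781° + (-68.630°)/2 = +3.781° − 34.315° = -30.534°.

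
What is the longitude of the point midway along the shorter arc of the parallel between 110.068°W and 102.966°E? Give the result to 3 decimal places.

Signed shortest Δλ from -110.068° to +102.966° is -146.966°.
Midpoint longitude = -110.068° + (-146.966°)/2 = -110.068° − 73.483° = -183.551°.
Normalise into (−180°, 180°]: +176.449°.
(The naïve average (-110.068 + +102.966)/2 = -3.551° is on the wrong side of the globe.)

176.449°E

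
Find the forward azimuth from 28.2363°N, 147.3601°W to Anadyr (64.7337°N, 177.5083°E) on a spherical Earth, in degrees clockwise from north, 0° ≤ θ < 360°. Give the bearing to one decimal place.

Δλ = 177.5083 − -147.3601 = 324.8684°; wrapped into (−180°, 180°]: -35.1316°.
θ = atan2( sin Δλ · cos φ₂ , cos φ₁ · sin φ₂ − sin φ₁ · cos φ₂ · cos Δλ )
  = atan2(-0.24562, 0.63157) = -21.251° → normalised to [0°, 360°): 338.749°.

338.7°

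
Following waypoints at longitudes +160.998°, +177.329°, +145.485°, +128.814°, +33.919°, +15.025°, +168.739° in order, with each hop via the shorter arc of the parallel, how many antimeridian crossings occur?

Leg 1: +160.998° → +177.329°, shortest Δλ = 16.331° (east) — does not cross 180°.
Leg 2: +177.329° → +145.485°, shortest Δλ = -31.844° (west) — does not cross 180°.
Leg 3: +145.485° → +128.814°, shortest Δλ = -16.671° (west) — does not cross 180°.
Leg 4: +128.814° → +33.919°, shortest Δλ = -94.895° (west) — does not cross 180°.
Leg 5: +33.919° → +15.025°, shortest Δλ = -18.894° (west) — does not cross 180°.
Leg 6: +15.025° → +168.739°, shortest Δλ = 153.714° (east) — does not cross 180°.
Total crossings: 0.

0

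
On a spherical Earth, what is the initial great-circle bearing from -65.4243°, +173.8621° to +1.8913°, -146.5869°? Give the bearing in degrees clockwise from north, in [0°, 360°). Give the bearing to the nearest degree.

42°

Δλ = -146.5869 − 173.8621 = -320.4490°; wrapped into (−180°, 180°]: 39.5510°.
θ = atan2( sin Δλ · cos φ₂ , cos φ₁ · sin φ₂ − sin φ₁ · cos φ₂ · cos Δλ )
  = atan2(0.63642, 0.71455) = 41.690° → normalised to [0°, 360°): 41.690°.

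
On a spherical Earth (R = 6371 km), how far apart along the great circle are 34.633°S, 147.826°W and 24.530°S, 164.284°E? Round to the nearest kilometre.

Δλ = 164.284 − -147.826 = 312.110°; wrapped into (−180°, 180°]: -47.890°.
Δφ = -24.530 − -34.633 = 10.103°.
a = sin²(Δφ/2) + cos φ₁ · cos φ₂ · sin²(Δλ/2) = 0.131055.
c = 2·atan2(√a, √(1−a)) = 0.74086 rad → d = 6371·c ≈ 4720.00 km.

4720 km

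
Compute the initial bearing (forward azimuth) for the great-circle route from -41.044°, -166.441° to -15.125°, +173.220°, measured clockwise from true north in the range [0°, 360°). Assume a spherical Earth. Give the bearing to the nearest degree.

320°

Δλ = 173.220 − -166.441 = 339.661°; wrapped into (−180°, 180°]: -20.339°.
θ = atan2( sin Δλ · cos φ₂ , cos φ₁ · sin φ₂ − sin φ₁ · cos φ₂ · cos Δλ )
  = atan2(-0.33553, 0.39758) = -40.162° → normalised to [0°, 360°): 319.838°.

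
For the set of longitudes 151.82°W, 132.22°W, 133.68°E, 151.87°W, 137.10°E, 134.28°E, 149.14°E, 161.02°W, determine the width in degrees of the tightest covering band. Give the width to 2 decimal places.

94.10°

Sort the longitudes: -161.02°, -151.87°, -151.82°, -132.22°, +133.68°, +134.28°, +137.10°, +149.14°.
Eastward gaps between consecutive values (wrapping around): 9.15°, 0.05°, 19.60°, 265.90°, 0.60°, 2.82°, 12.04°, 49.84°.
Largest gap = 265.90° ⇒ minimal covering band is its complement: 360° − 265.90° = 94.10°.
Band runs from +133.68° eastward to -132.22°, crossing the antimeridian.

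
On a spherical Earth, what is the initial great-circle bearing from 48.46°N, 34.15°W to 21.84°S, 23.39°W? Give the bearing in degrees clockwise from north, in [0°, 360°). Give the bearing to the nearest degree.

169°

Δλ = -23.39 − -34.15 = 10.76°.
θ = atan2( sin Δλ · cos φ₂ , cos φ₁ · sin φ₂ − sin φ₁ · cos φ₂ · cos Δλ )
  = atan2(0.17330, -0.92925) = 169.436° → normalised to [0°, 360°): 169.436°.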